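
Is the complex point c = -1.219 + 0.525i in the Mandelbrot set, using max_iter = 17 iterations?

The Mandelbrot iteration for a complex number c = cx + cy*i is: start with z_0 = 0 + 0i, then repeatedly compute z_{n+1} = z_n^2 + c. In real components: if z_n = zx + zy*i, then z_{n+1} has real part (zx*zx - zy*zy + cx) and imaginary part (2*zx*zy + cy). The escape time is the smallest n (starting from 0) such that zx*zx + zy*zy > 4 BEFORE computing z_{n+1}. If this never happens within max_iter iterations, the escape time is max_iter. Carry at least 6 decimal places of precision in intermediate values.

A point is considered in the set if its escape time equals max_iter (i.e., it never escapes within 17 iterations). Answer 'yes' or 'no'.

Answer: no

Derivation:
z_0 = 0 + 0i, c = -1.2190 + 0.5250i
Iter 1: z = -1.2190 + 0.5250i, |z|^2 = 1.7616
Iter 2: z = -0.0087 + -0.7550i, |z|^2 = 0.5700
Iter 3: z = -1.7889 + 0.5381i, |z|^2 = 3.4896
Iter 4: z = 1.6915 + -1.4001i, |z|^2 = 4.8216
Escaped at iteration 4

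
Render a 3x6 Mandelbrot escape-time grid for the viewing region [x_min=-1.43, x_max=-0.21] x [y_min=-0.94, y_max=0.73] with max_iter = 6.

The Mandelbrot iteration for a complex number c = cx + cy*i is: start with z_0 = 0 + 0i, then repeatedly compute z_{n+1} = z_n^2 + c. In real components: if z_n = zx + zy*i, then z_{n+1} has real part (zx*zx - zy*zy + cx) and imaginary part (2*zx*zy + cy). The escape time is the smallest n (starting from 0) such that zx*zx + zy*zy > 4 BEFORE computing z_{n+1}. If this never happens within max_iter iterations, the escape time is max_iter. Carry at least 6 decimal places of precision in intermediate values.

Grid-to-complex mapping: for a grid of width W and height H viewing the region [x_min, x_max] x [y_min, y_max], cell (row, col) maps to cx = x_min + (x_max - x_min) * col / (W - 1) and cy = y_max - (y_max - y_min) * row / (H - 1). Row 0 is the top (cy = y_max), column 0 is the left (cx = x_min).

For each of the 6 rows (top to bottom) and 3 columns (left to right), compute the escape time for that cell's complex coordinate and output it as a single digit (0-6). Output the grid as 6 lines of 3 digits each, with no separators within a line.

(row=0, col=0): c = -1.4300 + 0.7300i → escape time 3
(row=0, col=1): c = -0.8200 + 0.7300i → escape time 4
(row=0, col=2): c = -0.2100 + 0.7300i → escape time 6
(row=1, col=0): c = -1.4300 + 0.3960i → escape time 4
(row=1, col=1): c = -0.8200 + 0.3960i → escape time 6
(row=1, col=2): c = -0.2100 + 0.3960i → escape time 6
(row=2, col=0): c = -1.4300 + 0.0620i → escape time 6
(row=2, col=1): c = -0.8200 + 0.0620i → escape time 6
(row=2, col=2): c = -0.2100 + 0.0620i → escape time 6
(row=3, col=0): c = -1.4300 + -0.2720i → escape time 5
(row=3, col=1): c = -0.8200 + -0.2720i → escape time 6
(row=3, col=2): c = -0.2100 + -0.2720i → escape time 6
(row=4, col=0): c = -1.4300 + -0.6060i → escape time 3
(row=4, col=1): c = -0.8200 + -0.6060i → escape time 5
(row=4, col=2): c = -0.2100 + -0.6060i → escape time 6
(row=5, col=0): c = -1.4300 + -0.9400i → escape time 3
(row=5, col=1): c = -0.8200 + -0.9400i → escape time 3
(row=5, col=2): c = -0.2100 + -0.9400i → escape time 6

Answer: 346
466
666
566
356
336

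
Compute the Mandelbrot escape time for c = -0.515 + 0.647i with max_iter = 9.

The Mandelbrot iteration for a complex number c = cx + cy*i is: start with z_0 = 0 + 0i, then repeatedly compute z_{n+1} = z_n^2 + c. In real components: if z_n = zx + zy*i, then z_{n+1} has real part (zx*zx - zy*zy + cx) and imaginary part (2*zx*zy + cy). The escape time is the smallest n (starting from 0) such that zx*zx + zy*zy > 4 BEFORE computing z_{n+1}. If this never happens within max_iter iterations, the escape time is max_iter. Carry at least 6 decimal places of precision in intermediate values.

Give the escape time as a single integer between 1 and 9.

Answer: 9

Derivation:
z_0 = 0 + 0i, c = -0.5150 + 0.6470i
Iter 1: z = -0.5150 + 0.6470i, |z|^2 = 0.6838
Iter 2: z = -0.6684 + -0.0194i, |z|^2 = 0.4471
Iter 3: z = -0.0686 + 0.6729i, |z|^2 = 0.4576
Iter 4: z = -0.9631 + 0.5546i, |z|^2 = 1.2353
Iter 5: z = 0.1050 + -0.4214i, |z|^2 = 0.1886
Iter 6: z = -0.6815 + 0.5585i, |z|^2 = 0.7763
Iter 7: z = -0.3624 + -0.1142i, |z|^2 = 0.1444
Iter 8: z = -0.3967 + 0.7298i, |z|^2 = 0.6899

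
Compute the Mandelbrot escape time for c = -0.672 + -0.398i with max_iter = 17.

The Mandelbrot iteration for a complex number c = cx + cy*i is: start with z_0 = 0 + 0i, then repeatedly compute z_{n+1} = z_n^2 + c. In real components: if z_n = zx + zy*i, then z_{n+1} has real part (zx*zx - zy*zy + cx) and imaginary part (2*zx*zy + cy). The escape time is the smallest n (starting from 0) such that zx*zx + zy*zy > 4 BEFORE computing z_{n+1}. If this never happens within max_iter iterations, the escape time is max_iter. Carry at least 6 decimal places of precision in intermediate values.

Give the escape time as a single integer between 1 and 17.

z_0 = 0 + 0i, c = -0.6720 + -0.3980i
Iter 1: z = -0.6720 + -0.3980i, |z|^2 = 0.6100
Iter 2: z = -0.3788 + 0.1369i, |z|^2 = 0.1622
Iter 3: z = -0.5472 + -0.5017i, |z|^2 = 0.5512
Iter 4: z = -0.6243 + 0.1511i, |z|^2 = 0.4125
Iter 5: z = -0.3051 + -0.5867i, |z|^2 = 0.4373
Iter 6: z = -0.9231 + -0.0400i, |z|^2 = 0.8537
Iter 7: z = 0.1785 + -0.3242i, |z|^2 = 0.1370
Iter 8: z = -0.7453 + -0.5138i, |z|^2 = 0.8194
Iter 9: z = -0.3805 + 0.3678i, |z|^2 = 0.2801
Iter 10: z = -0.6625 + -0.6779i, |z|^2 = 0.8984
Iter 11: z = -0.6927 + 0.5002i, |z|^2 = 0.7300
Iter 12: z = -0.4423 + -1.0909i, |z|^2 = 1.3858
Iter 13: z = -1.6665 + 0.5671i, |z|^2 = 3.0988
Iter 14: z = 1.7837 + -2.2880i, |z|^2 = 8.4166
Escaped at iteration 14

Answer: 14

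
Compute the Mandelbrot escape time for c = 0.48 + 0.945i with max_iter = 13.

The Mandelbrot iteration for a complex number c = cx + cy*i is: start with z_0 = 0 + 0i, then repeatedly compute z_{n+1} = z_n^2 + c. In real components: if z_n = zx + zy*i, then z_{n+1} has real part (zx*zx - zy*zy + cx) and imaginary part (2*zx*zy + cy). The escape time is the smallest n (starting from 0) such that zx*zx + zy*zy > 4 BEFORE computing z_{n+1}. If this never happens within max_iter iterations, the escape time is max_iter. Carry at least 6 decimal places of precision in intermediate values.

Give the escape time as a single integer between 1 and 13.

z_0 = 0 + 0i, c = 0.4800 + 0.9450i
Iter 1: z = 0.4800 + 0.9450i, |z|^2 = 1.1234
Iter 2: z = -0.1826 + 1.8522i, |z|^2 = 3.4640
Iter 3: z = -2.9173 + 0.2685i, |z|^2 = 8.5827
Escaped at iteration 3

Answer: 3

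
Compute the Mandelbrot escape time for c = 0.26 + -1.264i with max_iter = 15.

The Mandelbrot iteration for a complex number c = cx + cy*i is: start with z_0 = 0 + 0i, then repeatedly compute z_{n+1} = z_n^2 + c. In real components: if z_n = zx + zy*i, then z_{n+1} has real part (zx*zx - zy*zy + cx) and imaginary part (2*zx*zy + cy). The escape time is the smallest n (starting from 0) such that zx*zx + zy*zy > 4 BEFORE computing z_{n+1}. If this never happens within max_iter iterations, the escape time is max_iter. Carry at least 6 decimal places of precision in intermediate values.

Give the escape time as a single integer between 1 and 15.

z_0 = 0 + 0i, c = 0.2600 + -1.2640i
Iter 1: z = 0.2600 + -1.2640i, |z|^2 = 1.6653
Iter 2: z = -1.2701 + -1.9213i, |z|^2 = 5.3045
Escaped at iteration 2

Answer: 2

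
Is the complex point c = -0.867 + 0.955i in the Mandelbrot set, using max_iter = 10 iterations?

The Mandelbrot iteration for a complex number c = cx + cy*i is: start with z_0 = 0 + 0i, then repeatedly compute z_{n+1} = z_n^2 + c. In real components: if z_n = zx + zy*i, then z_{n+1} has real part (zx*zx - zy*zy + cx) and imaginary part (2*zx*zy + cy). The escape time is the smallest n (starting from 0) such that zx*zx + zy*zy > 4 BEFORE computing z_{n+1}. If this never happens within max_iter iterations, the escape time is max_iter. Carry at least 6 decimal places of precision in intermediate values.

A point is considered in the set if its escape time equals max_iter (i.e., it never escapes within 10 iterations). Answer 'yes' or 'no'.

z_0 = 0 + 0i, c = -0.8670 + 0.9550i
Iter 1: z = -0.8670 + 0.9550i, |z|^2 = 1.6637
Iter 2: z = -1.0273 + -0.7010i, |z|^2 = 1.5468
Iter 3: z = -0.3029 + 2.3953i, |z|^2 = 5.8291
Escaped at iteration 3

Answer: no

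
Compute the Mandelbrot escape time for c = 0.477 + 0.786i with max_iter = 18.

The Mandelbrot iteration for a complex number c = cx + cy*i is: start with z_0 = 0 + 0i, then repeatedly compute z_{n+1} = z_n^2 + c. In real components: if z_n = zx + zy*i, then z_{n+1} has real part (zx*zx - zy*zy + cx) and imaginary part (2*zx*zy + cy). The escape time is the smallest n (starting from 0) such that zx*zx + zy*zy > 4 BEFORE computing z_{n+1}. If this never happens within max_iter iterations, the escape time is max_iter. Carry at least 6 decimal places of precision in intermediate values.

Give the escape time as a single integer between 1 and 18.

z_0 = 0 + 0i, c = 0.4770 + 0.7860i
Iter 1: z = 0.4770 + 0.7860i, |z|^2 = 0.8453
Iter 2: z = 0.0867 + 1.5358i, |z|^2 = 2.3663
Iter 3: z = -1.8743 + 1.0524i, |z|^2 = 4.6206
Escaped at iteration 3

Answer: 3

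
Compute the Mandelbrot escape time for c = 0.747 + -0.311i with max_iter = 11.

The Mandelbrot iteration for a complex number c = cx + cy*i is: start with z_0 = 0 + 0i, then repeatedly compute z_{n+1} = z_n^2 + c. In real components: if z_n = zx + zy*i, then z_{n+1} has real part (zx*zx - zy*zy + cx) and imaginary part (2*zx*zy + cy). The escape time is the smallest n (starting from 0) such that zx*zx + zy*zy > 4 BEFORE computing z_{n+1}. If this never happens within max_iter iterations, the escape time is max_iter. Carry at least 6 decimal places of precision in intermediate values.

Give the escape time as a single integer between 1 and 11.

z_0 = 0 + 0i, c = 0.7470 + -0.3110i
Iter 1: z = 0.7470 + -0.3110i, |z|^2 = 0.6547
Iter 2: z = 1.2083 + -0.7756i, |z|^2 = 2.0616
Iter 3: z = 1.6054 + -2.1854i, |z|^2 = 7.3530
Escaped at iteration 3

Answer: 3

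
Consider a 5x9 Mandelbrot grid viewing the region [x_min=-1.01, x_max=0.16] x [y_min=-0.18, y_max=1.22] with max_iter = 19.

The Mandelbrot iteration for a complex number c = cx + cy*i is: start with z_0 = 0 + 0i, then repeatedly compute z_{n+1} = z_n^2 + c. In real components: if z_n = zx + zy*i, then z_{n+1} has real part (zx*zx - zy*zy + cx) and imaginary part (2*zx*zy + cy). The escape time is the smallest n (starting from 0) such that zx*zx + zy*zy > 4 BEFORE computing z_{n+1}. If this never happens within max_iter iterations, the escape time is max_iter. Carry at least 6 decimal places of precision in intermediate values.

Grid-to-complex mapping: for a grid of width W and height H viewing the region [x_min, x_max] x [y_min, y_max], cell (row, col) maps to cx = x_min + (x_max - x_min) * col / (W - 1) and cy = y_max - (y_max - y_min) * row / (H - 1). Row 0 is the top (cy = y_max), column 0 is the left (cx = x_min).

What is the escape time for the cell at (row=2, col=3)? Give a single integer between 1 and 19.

z_0 = 0 + 0i, c = -0.1325 + 0.8700i
Iter 1: z = -0.1325 + 0.8700i, |z|^2 = 0.7745
Iter 2: z = -0.8718 + 0.6394i, |z|^2 = 1.1690
Iter 3: z = 0.2187 + -0.2450i, |z|^2 = 0.1079
Iter 4: z = -0.1447 + 0.7628i, |z|^2 = 0.6028
Iter 5: z = -0.6935 + 0.6493i, |z|^2 = 0.9024
Iter 6: z = -0.0731 + -0.0305i, |z|^2 = 0.0063
Iter 7: z = -0.1281 + 0.8745i, |z|^2 = 0.7811
Iter 8: z = -0.8808 + 0.6460i, |z|^2 = 1.1931
Iter 9: z = 0.2259 + -0.2679i, |z|^2 = 0.1228
Iter 10: z = -0.1532 + 0.7489i, |z|^2 = 0.5844
Iter 11: z = -0.6699 + 0.6405i, |z|^2 = 0.8589
Iter 12: z = -0.0939 + 0.0119i, |z|^2 = 0.0090
Iter 13: z = -0.1238 + 0.8678i, |z|^2 = 0.7683
Iter 14: z = -0.8702 + 0.6551i, |z|^2 = 1.1864
Iter 15: z = 0.1955 + -0.2701i, |z|^2 = 0.1112
Iter 16: z = -0.1672 + 0.7644i, |z|^2 = 0.6122
Iter 17: z = -0.6888 + 0.6143i, |z|^2 = 0.8518
Iter 18: z = -0.0355 + 0.0237i, |z|^2 = 0.0018

Answer: 19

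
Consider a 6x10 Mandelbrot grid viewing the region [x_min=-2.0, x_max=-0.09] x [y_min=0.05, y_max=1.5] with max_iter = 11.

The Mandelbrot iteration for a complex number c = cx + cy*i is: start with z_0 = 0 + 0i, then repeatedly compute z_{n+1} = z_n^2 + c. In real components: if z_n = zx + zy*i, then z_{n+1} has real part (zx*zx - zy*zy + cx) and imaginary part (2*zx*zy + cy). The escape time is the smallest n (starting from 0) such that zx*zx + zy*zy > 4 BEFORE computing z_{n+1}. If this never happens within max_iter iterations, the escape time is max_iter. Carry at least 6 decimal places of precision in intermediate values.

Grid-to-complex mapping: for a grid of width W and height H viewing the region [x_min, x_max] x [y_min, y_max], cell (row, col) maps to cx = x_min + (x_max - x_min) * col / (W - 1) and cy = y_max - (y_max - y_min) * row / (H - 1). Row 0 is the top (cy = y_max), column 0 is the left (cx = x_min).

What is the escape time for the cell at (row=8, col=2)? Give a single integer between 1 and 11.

Answer: 11

Derivation:
z_0 = 0 + 0i, c = -1.2360 + 0.2111i
Iter 1: z = -1.2360 + 0.2111i, |z|^2 = 1.5723
Iter 2: z = 0.2471 + -0.3108i, |z|^2 = 0.1576
Iter 3: z = -1.2715 + 0.0575i, |z|^2 = 1.6200
Iter 4: z = 0.3774 + 0.0648i, |z|^2 = 0.1466
Iter 5: z = -1.0978 + 0.2601i, |z|^2 = 1.2727
Iter 6: z = -0.0985 + -0.3599i, |z|^2 = 0.1392
Iter 7: z = -1.3558 + 0.2820i, |z|^2 = 1.9177
Iter 8: z = 0.5226 + -0.5536i, |z|^2 = 0.5796
Iter 9: z = -1.2693 + -0.3675i, |z|^2 = 1.7462
Iter 10: z = 0.2401 + 1.1441i, |z|^2 = 1.3667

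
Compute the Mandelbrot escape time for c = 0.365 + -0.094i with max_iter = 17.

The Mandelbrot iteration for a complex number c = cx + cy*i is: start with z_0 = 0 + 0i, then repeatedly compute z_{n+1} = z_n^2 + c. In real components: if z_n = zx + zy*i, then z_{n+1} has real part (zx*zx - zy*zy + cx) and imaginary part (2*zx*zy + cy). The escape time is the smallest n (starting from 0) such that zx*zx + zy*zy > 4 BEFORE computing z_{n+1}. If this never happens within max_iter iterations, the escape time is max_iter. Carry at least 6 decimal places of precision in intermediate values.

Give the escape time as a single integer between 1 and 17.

Answer: 17

Derivation:
z_0 = 0 + 0i, c = 0.3650 + -0.0940i
Iter 1: z = 0.3650 + -0.0940i, |z|^2 = 0.1421
Iter 2: z = 0.4894 + -0.1626i, |z|^2 = 0.2659
Iter 3: z = 0.5781 + -0.2532i, |z|^2 = 0.3982
Iter 4: z = 0.6351 + -0.3867i, |z|^2 = 0.5528
Iter 5: z = 0.6188 + -0.5851i, |z|^2 = 0.7253
Iter 6: z = 0.4055 + -0.8181i, |z|^2 = 0.8337
Iter 7: z = -0.1399 + -0.7575i, |z|^2 = 0.5933
Iter 8: z = -0.1892 + 0.1180i, |z|^2 = 0.0497
Iter 9: z = 0.3869 + -0.1386i, |z|^2 = 0.1689
Iter 10: z = 0.4955 + -0.2013i, |z|^2 = 0.2860
Iter 11: z = 0.5700 + -0.2934i, |z|^2 = 0.4110
Iter 12: z = 0.6038 + -0.4285i, |z|^2 = 0.5481
Iter 13: z = 0.5459 + -0.6114i, |z|^2 = 0.6718
Iter 14: z = 0.2892 + -0.7615i, |z|^2 = 0.6636
Iter 15: z = -0.1313 + -0.5345i, |z|^2 = 0.3029
Iter 16: z = 0.0966 + 0.0464i, |z|^2 = 0.0115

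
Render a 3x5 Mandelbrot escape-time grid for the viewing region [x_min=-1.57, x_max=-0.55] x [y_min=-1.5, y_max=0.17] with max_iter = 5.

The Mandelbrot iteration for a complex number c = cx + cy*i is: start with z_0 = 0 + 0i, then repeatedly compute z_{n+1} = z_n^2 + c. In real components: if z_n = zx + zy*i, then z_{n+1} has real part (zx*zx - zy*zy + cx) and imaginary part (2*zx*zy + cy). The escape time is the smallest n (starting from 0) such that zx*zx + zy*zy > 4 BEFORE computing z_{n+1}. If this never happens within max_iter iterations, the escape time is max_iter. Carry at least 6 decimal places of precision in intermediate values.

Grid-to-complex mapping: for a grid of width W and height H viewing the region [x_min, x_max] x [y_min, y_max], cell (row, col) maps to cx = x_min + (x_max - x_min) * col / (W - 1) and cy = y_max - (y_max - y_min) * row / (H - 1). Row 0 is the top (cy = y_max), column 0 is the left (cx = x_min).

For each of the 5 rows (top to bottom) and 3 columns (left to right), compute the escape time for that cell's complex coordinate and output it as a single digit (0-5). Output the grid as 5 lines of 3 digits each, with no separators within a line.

(row=0, col=0): c = -1.5700 + 0.1700i → escape time 5
(row=0, col=1): c = -1.0600 + 0.1700i → escape time 5
(row=0, col=2): c = -0.5500 + 0.1700i → escape time 5
(row=1, col=0): c = -1.5700 + -0.2475i → escape time 5
(row=1, col=1): c = -1.0600 + -0.2475i → escape time 5
(row=1, col=2): c = -0.5500 + -0.2475i → escape time 5
(row=2, col=0): c = -1.5700 + -0.6650i → escape time 3
(row=2, col=1): c = -1.0600 + -0.6650i → escape time 4
(row=2, col=2): c = -0.5500 + -0.6650i → escape time 5
(row=3, col=0): c = -1.5700 + -1.0825i → escape time 2
(row=3, col=1): c = -1.0600 + -1.0825i → escape time 3
(row=3, col=2): c = -0.5500 + -1.0825i → escape time 3
(row=4, col=0): c = -1.5700 + -1.5000i → escape time 1
(row=4, col=1): c = -1.0600 + -1.5000i → escape time 2
(row=4, col=2): c = -0.5500 + -1.5000i → escape time 2

Answer: 555
555
345
233
122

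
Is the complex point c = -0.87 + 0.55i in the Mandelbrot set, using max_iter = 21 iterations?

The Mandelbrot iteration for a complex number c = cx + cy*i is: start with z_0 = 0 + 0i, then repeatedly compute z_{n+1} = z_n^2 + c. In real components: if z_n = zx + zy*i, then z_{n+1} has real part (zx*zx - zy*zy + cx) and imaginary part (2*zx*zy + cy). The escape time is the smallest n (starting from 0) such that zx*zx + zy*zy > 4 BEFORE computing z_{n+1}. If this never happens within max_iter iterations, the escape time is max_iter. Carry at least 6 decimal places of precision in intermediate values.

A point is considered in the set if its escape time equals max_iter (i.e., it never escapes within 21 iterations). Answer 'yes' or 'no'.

Answer: no

Derivation:
z_0 = 0 + 0i, c = -0.8700 + 0.5500i
Iter 1: z = -0.8700 + 0.5500i, |z|^2 = 1.0594
Iter 2: z = -0.4156 + -0.4070i, |z|^2 = 0.3384
Iter 3: z = -0.8629 + 0.8883i, |z|^2 = 1.5337
Iter 4: z = -0.9144 + -0.9831i, |z|^2 = 1.8026
Iter 5: z = -1.0002 + 2.3479i, |z|^2 = 6.5131
Escaped at iteration 5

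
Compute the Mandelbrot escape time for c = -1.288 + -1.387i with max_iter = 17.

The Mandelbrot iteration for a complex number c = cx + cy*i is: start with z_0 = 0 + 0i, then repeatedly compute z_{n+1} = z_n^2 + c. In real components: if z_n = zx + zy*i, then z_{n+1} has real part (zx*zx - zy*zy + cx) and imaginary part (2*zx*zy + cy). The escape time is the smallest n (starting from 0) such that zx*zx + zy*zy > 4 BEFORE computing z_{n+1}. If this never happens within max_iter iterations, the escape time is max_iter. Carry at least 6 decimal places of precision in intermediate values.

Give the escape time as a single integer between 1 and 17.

z_0 = 0 + 0i, c = -1.2880 + -1.3870i
Iter 1: z = -1.2880 + -1.3870i, |z|^2 = 3.5827
Iter 2: z = -1.5528 + 2.1859i, |z|^2 = 7.1895
Escaped at iteration 2

Answer: 2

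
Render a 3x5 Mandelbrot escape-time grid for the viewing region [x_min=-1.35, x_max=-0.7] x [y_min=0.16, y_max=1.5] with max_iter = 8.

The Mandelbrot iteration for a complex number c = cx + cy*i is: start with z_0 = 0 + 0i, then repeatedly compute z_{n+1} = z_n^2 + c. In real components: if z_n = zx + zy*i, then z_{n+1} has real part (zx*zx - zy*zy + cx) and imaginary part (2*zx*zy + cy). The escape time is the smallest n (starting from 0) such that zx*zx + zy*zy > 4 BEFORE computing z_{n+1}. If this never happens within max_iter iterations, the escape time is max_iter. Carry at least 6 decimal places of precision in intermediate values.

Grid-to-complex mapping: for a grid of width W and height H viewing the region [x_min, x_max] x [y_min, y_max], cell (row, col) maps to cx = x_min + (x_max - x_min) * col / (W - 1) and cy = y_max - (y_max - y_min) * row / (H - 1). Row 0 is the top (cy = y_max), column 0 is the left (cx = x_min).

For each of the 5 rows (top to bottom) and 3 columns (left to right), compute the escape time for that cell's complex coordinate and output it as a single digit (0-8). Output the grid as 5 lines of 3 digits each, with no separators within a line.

(row=0, col=0): c = -1.3500 + 1.5000i → escape time 1
(row=0, col=1): c = -1.0250 + 1.5000i → escape time 2
(row=0, col=2): c = -0.7000 + 1.5000i → escape time 2
(row=1, col=0): c = -1.3500 + 1.1650i → escape time 2
(row=1, col=1): c = -1.0250 + 1.1650i → escape time 3
(row=1, col=2): c = -0.7000 + 1.1650i → escape time 3
(row=2, col=0): c = -1.3500 + 0.8300i → escape time 3
(row=2, col=1): c = -1.0250 + 0.8300i → escape time 3
(row=2, col=2): c = -0.7000 + 0.8300i → escape time 4
(row=3, col=0): c = -1.3500 + 0.4950i → escape time 3
(row=3, col=1): c = -1.0250 + 0.4950i → escape time 5
(row=3, col=2): c = -0.7000 + 0.4950i → escape time 8
(row=4, col=0): c = -1.3500 + 0.1600i → escape time 8
(row=4, col=1): c = -1.0250 + 0.1600i → escape time 8
(row=4, col=2): c = -0.7000 + 0.1600i → escape time 8

Answer: 122
233
334
358
888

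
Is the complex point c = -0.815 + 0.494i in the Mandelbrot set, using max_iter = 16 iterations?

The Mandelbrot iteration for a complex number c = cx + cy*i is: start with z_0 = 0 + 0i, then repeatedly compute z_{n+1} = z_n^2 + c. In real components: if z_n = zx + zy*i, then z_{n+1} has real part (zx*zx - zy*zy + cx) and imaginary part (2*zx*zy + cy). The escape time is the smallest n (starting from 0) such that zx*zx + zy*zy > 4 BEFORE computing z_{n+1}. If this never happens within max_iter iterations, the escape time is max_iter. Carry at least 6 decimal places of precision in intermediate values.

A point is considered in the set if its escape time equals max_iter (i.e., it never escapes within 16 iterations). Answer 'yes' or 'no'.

Answer: no

Derivation:
z_0 = 0 + 0i, c = -0.8150 + 0.4940i
Iter 1: z = -0.8150 + 0.4940i, |z|^2 = 0.9083
Iter 2: z = -0.3948 + -0.3112i, |z|^2 = 0.2527
Iter 3: z = -0.7560 + 0.7397i, |z|^2 = 1.1187
Iter 4: z = -0.7907 + -0.6245i, |z|^2 = 1.0152
Iter 5: z = -0.5797 + 1.4816i, |z|^2 = 2.5311
Iter 6: z = -2.6739 + -1.2238i, |z|^2 = 8.6476
Escaped at iteration 6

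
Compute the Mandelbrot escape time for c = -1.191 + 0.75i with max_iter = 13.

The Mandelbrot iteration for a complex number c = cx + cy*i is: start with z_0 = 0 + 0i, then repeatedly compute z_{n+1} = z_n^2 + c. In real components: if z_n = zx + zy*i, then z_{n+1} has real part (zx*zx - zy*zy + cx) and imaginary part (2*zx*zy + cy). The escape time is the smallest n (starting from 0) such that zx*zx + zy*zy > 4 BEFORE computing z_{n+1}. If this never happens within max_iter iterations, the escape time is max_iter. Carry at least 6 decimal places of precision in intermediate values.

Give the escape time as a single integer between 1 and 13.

Answer: 3

Derivation:
z_0 = 0 + 0i, c = -1.1910 + 0.7500i
Iter 1: z = -1.1910 + 0.7500i, |z|^2 = 1.9810
Iter 2: z = -0.3350 + -1.0365i, |z|^2 = 1.1866
Iter 3: z = -2.1531 + 1.4445i, |z|^2 = 6.7224
Escaped at iteration 3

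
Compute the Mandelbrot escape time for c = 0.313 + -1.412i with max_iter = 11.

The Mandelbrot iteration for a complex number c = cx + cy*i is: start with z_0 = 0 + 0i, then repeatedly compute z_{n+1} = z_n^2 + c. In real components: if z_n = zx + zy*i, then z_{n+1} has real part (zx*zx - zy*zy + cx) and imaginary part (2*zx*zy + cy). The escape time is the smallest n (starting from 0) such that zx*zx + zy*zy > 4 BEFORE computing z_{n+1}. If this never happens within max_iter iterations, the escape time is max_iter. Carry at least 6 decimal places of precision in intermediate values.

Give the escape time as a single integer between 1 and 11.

z_0 = 0 + 0i, c = 0.3130 + -1.4120i
Iter 1: z = 0.3130 + -1.4120i, |z|^2 = 2.0917
Iter 2: z = -1.5828 + -2.2959i, |z|^2 = 7.7764
Escaped at iteration 2

Answer: 2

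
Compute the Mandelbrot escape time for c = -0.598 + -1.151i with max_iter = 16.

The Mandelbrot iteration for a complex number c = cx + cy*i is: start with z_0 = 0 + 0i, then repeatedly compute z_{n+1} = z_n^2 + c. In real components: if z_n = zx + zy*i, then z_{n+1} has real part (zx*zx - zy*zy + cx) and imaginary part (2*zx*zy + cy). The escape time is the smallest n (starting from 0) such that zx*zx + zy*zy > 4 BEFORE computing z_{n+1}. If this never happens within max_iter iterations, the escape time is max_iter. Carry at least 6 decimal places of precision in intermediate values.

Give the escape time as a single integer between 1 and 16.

z_0 = 0 + 0i, c = -0.5980 + -1.1510i
Iter 1: z = -0.5980 + -1.1510i, |z|^2 = 1.6824
Iter 2: z = -1.5652 + 0.2256i, |z|^2 = 2.5007
Iter 3: z = 1.8009 + -1.8572i, |z|^2 = 6.6926
Escaped at iteration 3

Answer: 3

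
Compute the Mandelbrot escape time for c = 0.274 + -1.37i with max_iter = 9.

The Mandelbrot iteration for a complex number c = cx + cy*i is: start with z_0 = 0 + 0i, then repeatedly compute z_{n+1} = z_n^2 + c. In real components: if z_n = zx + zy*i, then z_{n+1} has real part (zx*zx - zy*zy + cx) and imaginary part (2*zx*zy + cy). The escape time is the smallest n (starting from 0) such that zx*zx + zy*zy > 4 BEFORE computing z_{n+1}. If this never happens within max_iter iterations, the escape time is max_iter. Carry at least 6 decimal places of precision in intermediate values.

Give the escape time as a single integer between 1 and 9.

z_0 = 0 + 0i, c = 0.2740 + -1.3700i
Iter 1: z = 0.2740 + -1.3700i, |z|^2 = 1.9520
Iter 2: z = -1.5278 + -2.1208i, |z|^2 = 6.8319
Escaped at iteration 2

Answer: 2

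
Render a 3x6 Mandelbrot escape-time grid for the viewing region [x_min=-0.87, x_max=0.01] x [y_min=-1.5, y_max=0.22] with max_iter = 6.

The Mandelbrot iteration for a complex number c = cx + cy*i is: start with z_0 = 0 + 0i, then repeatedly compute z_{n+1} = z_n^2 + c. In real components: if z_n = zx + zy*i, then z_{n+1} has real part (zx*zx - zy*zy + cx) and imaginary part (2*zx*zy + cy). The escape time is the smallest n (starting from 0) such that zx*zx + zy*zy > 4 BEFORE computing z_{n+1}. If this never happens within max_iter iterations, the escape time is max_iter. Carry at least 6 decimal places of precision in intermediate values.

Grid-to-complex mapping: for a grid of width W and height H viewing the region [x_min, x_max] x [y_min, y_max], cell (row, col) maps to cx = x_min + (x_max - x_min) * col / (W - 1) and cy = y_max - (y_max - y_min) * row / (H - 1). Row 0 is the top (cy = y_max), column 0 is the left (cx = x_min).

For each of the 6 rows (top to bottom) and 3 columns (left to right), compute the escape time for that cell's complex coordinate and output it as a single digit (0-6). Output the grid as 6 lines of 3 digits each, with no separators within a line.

Answer: 666
666
666
466
333
222

Derivation:
(row=0, col=0): c = -0.8700 + 0.2200i → escape time 6
(row=0, col=1): c = -0.4300 + 0.2200i → escape time 6
(row=0, col=2): c = 0.0100 + 0.2200i → escape time 6
(row=1, col=0): c = -0.8700 + -0.1240i → escape time 6
(row=1, col=1): c = -0.4300 + -0.1240i → escape time 6
(row=1, col=2): c = 0.0100 + -0.1240i → escape time 6
(row=2, col=0): c = -0.8700 + -0.4680i → escape time 6
(row=2, col=1): c = -0.4300 + -0.4680i → escape time 6
(row=2, col=2): c = 0.0100 + -0.4680i → escape time 6
(row=3, col=0): c = -0.8700 + -0.8120i → escape time 4
(row=3, col=1): c = -0.4300 + -0.8120i → escape time 6
(row=3, col=2): c = 0.0100 + -0.8120i → escape time 6
(row=4, col=0): c = -0.8700 + -1.1560i → escape time 3
(row=4, col=1): c = -0.4300 + -1.1560i → escape time 3
(row=4, col=2): c = 0.0100 + -1.1560i → escape time 3
(row=5, col=0): c = -0.8700 + -1.5000i → escape time 2
(row=5, col=1): c = -0.4300 + -1.5000i → escape time 2
(row=5, col=2): c = 0.0100 + -1.5000i → escape time 2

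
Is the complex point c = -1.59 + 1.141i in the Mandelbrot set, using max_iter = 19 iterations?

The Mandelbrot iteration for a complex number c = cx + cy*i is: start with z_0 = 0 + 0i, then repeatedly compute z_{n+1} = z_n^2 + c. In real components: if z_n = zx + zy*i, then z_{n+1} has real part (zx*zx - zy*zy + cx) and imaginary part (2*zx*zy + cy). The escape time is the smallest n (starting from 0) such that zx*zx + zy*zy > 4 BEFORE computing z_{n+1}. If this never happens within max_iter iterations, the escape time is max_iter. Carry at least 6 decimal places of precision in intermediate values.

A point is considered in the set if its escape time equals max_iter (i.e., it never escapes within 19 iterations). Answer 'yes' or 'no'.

Answer: no

Derivation:
z_0 = 0 + 0i, c = -1.5900 + 1.1410i
Iter 1: z = -1.5900 + 1.1410i, |z|^2 = 3.8300
Iter 2: z = -0.3638 + -2.4874i, |z|^2 = 6.3194
Escaped at iteration 2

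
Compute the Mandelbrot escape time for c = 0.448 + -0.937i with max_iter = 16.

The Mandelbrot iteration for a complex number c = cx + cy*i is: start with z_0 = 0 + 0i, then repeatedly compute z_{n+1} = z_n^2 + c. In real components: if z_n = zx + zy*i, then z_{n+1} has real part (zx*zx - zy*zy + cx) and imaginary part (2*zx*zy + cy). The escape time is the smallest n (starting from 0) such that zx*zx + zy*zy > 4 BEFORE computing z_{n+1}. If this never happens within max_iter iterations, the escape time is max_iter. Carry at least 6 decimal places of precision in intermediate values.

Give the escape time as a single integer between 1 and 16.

Answer: 3

Derivation:
z_0 = 0 + 0i, c = 0.4480 + -0.9370i
Iter 1: z = 0.4480 + -0.9370i, |z|^2 = 1.0787
Iter 2: z = -0.2293 + -1.7766i, |z|^2 = 3.2087
Iter 3: z = -2.6556 + -0.1224i, |z|^2 = 7.0671
Escaped at iteration 3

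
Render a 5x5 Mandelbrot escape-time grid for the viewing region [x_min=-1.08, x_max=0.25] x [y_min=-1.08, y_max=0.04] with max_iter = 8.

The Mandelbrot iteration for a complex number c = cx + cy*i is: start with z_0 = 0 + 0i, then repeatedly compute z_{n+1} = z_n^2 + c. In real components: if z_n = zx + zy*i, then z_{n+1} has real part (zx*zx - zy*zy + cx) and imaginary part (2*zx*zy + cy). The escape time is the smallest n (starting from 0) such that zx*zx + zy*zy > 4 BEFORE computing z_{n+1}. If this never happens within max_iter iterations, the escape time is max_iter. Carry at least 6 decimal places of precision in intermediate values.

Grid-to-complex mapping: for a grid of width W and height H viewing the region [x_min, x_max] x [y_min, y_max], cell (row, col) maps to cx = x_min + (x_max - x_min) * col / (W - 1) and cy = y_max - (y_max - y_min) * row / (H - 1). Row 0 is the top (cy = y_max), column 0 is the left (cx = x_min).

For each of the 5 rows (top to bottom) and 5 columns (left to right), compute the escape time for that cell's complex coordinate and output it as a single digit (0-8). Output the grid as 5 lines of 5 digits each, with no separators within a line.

(row=0, col=0): c = -1.0800 + 0.0400i → escape time 8
(row=0, col=1): c = -0.7475 + 0.0400i → escape time 8
(row=0, col=2): c = -0.4150 + 0.0400i → escape time 8
(row=0, col=3): c = -0.0825 + 0.0400i → escape time 8
(row=0, col=4): c = 0.2500 + 0.0400i → escape time 8
(row=1, col=0): c = -1.0800 + -0.2400i → escape time 8
(row=1, col=1): c = -0.7475 + -0.2400i → escape time 8
(row=1, col=2): c = -0.4150 + -0.2400i → escape time 8
(row=1, col=3): c = -0.0825 + -0.2400i → escape time 8
(row=1, col=4): c = 0.2500 + -0.2400i → escape time 8
(row=2, col=0): c = -1.0800 + -0.5200i → escape time 5
(row=2, col=1): c = -0.7475 + -0.5200i → escape time 6
(row=2, col=2): c = -0.4150 + -0.5200i → escape time 8
(row=2, col=3): c = -0.0825 + -0.5200i → escape time 8
(row=2, col=4): c = 0.2500 + -0.5200i → escape time 8
(row=3, col=0): c = -1.0800 + -0.8000i → escape time 3
(row=3, col=1): c = -0.7475 + -0.8000i → escape time 4
(row=3, col=2): c = -0.4150 + -0.8000i → escape time 6
(row=3, col=3): c = -0.0825 + -0.8000i → escape time 8
(row=3, col=4): c = 0.2500 + -0.8000i → escape time 5
(row=4, col=0): c = -1.0800 + -1.0800i → escape time 3
(row=4, col=1): c = -0.7475 + -1.0800i → escape time 3
(row=4, col=2): c = -0.4150 + -1.0800i → escape time 4
(row=4, col=3): c = -0.0825 + -1.0800i → escape time 5
(row=4, col=4): c = 0.2500 + -1.0800i → escape time 3

Answer: 88888
88888
56888
34685
33453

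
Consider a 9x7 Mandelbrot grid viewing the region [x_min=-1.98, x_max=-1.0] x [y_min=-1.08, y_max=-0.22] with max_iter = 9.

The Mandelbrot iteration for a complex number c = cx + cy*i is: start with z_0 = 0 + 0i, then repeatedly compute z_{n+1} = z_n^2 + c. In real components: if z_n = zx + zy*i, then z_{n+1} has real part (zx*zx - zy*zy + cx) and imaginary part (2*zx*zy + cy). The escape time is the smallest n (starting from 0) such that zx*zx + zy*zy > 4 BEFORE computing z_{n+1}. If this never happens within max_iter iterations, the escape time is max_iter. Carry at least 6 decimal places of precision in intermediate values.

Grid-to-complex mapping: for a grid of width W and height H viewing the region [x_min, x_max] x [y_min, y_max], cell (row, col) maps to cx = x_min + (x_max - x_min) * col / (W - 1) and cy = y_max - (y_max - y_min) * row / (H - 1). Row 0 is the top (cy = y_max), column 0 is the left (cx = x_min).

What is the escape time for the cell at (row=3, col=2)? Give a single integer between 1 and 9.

Answer: 3

Derivation:
z_0 = 0 + 0i, c = -1.7350 + -0.6500i
Iter 1: z = -1.7350 + -0.6500i, |z|^2 = 3.4327
Iter 2: z = 0.8527 + 1.6055i, |z|^2 = 3.3048
Iter 3: z = -3.5855 + 2.0881i, |z|^2 = 17.2159
Escaped at iteration 3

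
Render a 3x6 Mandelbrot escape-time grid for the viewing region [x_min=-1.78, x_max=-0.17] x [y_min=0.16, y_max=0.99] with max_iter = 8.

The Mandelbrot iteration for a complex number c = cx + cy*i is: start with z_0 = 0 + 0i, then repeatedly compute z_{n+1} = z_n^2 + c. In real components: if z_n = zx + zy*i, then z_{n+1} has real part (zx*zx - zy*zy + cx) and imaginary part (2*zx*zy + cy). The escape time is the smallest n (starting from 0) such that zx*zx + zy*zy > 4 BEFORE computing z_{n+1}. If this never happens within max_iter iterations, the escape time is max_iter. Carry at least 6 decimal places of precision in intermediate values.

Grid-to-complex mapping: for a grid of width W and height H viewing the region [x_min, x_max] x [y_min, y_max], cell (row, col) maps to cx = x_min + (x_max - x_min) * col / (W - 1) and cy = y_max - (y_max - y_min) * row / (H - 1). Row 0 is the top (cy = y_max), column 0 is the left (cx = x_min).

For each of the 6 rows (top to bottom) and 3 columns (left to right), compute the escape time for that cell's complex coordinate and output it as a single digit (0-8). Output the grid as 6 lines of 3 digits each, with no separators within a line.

Answer: 138
238
348
358
488
488

Derivation:
(row=0, col=0): c = -1.7800 + 0.9900i → escape time 1
(row=0, col=1): c = -0.9750 + 0.9900i → escape time 3
(row=0, col=2): c = -0.1700 + 0.9900i → escape time 8
(row=1, col=0): c = -1.7800 + 0.8240i → escape time 2
(row=1, col=1): c = -0.9750 + 0.8240i → escape time 3
(row=1, col=2): c = -0.1700 + 0.8240i → escape time 8
(row=2, col=0): c = -1.7800 + 0.6580i → escape time 3
(row=2, col=1): c = -0.9750 + 0.6580i → escape time 4
(row=2, col=2): c = -0.1700 + 0.6580i → escape time 8
(row=3, col=0): c = -1.7800 + 0.4920i → escape time 3
(row=3, col=1): c = -0.9750 + 0.4920i → escape time 5
(row=3, col=2): c = -0.1700 + 0.4920i → escape time 8
(row=4, col=0): c = -1.7800 + 0.3260i → escape time 4
(row=4, col=1): c = -0.9750 + 0.3260i → escape time 8
(row=4, col=2): c = -0.1700 + 0.3260i → escape time 8
(row=5, col=0): c = -1.7800 + 0.1600i → escape time 4
(row=5, col=1): c = -0.9750 + 0.1600i → escape time 8
(row=5, col=2): c = -0.1700 + 0.1600i → escape time 8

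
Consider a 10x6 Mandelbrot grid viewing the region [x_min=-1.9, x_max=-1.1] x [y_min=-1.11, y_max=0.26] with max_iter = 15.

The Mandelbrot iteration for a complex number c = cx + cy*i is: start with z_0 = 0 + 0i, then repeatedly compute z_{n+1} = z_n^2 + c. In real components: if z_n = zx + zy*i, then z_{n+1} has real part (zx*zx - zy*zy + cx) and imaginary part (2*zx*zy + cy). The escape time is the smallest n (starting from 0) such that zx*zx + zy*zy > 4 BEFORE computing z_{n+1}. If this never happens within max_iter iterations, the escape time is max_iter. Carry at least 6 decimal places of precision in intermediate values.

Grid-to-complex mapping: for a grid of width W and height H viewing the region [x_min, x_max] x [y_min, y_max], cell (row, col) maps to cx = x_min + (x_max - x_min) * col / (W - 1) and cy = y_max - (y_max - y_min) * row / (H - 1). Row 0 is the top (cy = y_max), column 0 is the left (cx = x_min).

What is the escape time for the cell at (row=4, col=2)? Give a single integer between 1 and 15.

z_0 = 0 + 0i, c = -1.7222 + -0.8360i
Iter 1: z = -1.7222 + -0.8360i, |z|^2 = 3.6649
Iter 2: z = 0.5449 + 2.0436i, |z|^2 = 4.4731
Escaped at iteration 2

Answer: 2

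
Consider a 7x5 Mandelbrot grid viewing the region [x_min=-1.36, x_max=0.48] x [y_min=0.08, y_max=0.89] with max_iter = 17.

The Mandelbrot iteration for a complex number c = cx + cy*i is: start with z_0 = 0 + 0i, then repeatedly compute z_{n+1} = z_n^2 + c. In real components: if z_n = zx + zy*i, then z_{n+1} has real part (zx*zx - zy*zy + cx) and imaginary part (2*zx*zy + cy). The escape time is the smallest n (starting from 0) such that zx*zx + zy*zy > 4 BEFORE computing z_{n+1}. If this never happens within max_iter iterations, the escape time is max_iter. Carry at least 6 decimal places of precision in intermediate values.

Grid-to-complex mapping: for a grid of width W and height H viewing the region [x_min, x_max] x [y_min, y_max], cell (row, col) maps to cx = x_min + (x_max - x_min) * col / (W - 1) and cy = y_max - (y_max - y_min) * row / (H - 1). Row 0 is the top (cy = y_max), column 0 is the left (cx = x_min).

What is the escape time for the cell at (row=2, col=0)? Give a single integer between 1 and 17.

Answer: 4

Derivation:
z_0 = 0 + 0i, c = -1.3600 + 0.4850i
Iter 1: z = -1.3600 + 0.4850i, |z|^2 = 2.0848
Iter 2: z = 0.2544 + -0.8342i, |z|^2 = 0.7606
Iter 3: z = -1.9912 + 0.0606i, |z|^2 = 3.9685
Iter 4: z = 2.6011 + 0.2437i, |z|^2 = 6.8253
Escaped at iteration 4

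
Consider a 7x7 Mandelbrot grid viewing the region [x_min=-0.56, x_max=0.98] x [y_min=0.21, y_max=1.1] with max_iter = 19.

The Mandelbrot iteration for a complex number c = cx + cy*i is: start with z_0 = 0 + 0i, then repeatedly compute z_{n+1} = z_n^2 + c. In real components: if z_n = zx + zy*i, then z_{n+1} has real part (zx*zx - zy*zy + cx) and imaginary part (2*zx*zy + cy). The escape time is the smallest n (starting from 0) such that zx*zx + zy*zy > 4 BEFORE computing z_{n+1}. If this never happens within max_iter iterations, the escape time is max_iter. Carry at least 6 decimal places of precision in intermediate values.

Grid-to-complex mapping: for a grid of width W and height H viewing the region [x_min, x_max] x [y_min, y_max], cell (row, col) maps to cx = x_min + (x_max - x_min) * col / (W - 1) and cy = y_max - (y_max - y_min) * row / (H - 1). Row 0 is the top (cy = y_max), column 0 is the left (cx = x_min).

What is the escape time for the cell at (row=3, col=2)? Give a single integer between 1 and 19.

Answer: 19

Derivation:
z_0 = 0 + 0i, c = -0.0467 + 0.6550i
Iter 1: z = -0.0467 + 0.6550i, |z|^2 = 0.4312
Iter 2: z = -0.4735 + 0.5939i, |z|^2 = 0.5769
Iter 3: z = -0.1751 + 0.0926i, |z|^2 = 0.0392
Iter 4: z = -0.0246 + 0.6226i, |z|^2 = 0.3882
Iter 5: z = -0.4337 + 0.6244i, |z|^2 = 0.5779
Iter 6: z = -0.2485 + 0.1134i, |z|^2 = 0.0746
Iter 7: z = 0.0022 + 0.5986i, |z|^2 = 0.3583
Iter 8: z = -0.4050 + 0.6576i, |z|^2 = 0.5965
Iter 9: z = -0.3151 + 0.1223i, |z|^2 = 0.1143
Iter 10: z = 0.0377 + 0.5779i, |z|^2 = 0.3354
Iter 11: z = -0.3792 + 0.6986i, |z|^2 = 0.6318
Iter 12: z = -0.3908 + 0.1252i, |z|^2 = 0.1684
Iter 13: z = 0.0904 + 0.5572i, |z|^2 = 0.3186
Iter 14: z = -0.3489 + 0.7558i, |z|^2 = 0.6929
Iter 15: z = -0.4961 + 0.1276i, |z|^2 = 0.2624
Iter 16: z = 0.1832 + 0.5284i, |z|^2 = 0.3128
Iter 17: z = -0.2923 + 0.8486i, |z|^2 = 0.8055
Iter 18: z = -0.6813 + 0.1589i, |z|^2 = 0.4894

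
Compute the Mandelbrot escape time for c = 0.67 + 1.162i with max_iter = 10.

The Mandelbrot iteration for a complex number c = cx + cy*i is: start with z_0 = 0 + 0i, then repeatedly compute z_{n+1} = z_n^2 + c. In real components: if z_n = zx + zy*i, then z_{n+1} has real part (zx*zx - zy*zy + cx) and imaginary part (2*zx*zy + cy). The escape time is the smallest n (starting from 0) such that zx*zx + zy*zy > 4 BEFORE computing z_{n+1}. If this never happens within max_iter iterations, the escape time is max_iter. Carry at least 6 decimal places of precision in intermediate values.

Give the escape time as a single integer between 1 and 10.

Answer: 2

Derivation:
z_0 = 0 + 0i, c = 0.6700 + 1.1620i
Iter 1: z = 0.6700 + 1.1620i, |z|^2 = 1.7991
Iter 2: z = -0.2313 + 2.7191i, |z|^2 = 7.4469
Escaped at iteration 2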